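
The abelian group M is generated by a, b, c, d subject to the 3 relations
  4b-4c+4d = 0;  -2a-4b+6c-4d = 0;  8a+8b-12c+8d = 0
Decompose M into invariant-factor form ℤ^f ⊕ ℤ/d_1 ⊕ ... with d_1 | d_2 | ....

rank_ℚ(R)=3; free=4−3=1
SNF(R) diag = [2, 4, 4] → torsion [2, 4, 4]

Answer: M ≅ ℤ^1 ⊕ ℤ/2 ⊕ ℤ/4 ⊕ ℤ/4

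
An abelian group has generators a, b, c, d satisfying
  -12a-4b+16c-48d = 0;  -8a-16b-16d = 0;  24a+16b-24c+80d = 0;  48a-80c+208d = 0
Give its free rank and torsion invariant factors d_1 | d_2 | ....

Answer: M ≅ ℤ/4 ⊕ ℤ/8 ⊕ ℤ/8 ⊕ ℤ/16

Derivation:
rank_ℚ(R)=4; free=4−4=0
SNF(R) diag = [4, 8, 8, 16] → torsion [4, 8, 8, 16]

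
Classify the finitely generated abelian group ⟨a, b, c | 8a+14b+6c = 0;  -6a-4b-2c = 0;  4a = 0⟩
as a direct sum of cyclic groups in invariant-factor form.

rank_ℚ(R)=3; free=3−3=0
SNF(R) diag = [2, 2, 4] → torsion [2, 2, 4]

Answer: M ≅ ℤ/2 ⊕ ℤ/2 ⊕ ℤ/4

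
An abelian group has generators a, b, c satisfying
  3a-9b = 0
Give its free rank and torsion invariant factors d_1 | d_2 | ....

rank_ℚ(R)=1; free=3−1=2
SNF(R) diag = [3] → torsion [3]

Answer: M ≅ ℤ^2 ⊕ ℤ/3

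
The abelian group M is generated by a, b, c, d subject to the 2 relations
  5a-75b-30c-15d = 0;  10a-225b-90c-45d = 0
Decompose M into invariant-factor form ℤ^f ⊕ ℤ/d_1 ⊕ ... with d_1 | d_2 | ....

rank_ℚ(R)=2; free=4−2=2
SNF(R) diag = [5, 15] → torsion [5, 15]

Answer: M ≅ ℤ^2 ⊕ ℤ/5 ⊕ ℤ/15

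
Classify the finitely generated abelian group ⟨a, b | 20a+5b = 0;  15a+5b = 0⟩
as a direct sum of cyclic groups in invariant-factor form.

Answer: M ≅ ℤ/5 ⊕ ℤ/5

Derivation:
rank_ℚ(R)=2; free=2−2=0
SNF(R) diag = [5, 5] → torsion [5, 5]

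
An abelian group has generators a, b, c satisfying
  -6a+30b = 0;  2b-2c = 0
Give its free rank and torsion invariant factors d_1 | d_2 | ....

rank_ℚ(R)=2; free=3−2=1
SNF(R) diag = [2, 6] → torsion [2, 6]

Answer: M ≅ ℤ^1 ⊕ ℤ/2 ⊕ ℤ/6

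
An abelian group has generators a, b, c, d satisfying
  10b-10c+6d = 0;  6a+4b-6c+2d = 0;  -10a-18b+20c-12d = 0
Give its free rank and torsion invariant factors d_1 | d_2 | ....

Answer: M ≅ ℤ^1 ⊕ ℤ/2 ⊕ ℤ/2 ⊕ ℤ/4

Derivation:
rank_ℚ(R)=3; free=4−3=1
SNF(R) diag = [2, 2, 4] → torsion [2, 2, 4]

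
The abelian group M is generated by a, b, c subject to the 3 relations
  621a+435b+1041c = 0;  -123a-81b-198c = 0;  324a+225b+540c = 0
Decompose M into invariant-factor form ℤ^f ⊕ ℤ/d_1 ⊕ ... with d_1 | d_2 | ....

rank_ℚ(R)=3; free=3−3=0
SNF(R) diag = [3, 3, 9] → torsion [3, 3, 9]

Answer: M ≅ ℤ/3 ⊕ ℤ/3 ⊕ ℤ/9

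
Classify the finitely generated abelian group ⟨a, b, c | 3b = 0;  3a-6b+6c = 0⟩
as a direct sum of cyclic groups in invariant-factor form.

Answer: M ≅ ℤ^1 ⊕ ℤ/3 ⊕ ℤ/3

Derivation:
rank_ℚ(R)=2; free=3−2=1
SNF(R) diag = [3, 3] → torsion [3, 3]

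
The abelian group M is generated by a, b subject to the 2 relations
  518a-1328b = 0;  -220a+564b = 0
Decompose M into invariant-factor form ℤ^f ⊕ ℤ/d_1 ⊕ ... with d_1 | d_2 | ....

rank_ℚ(R)=2; free=2−2=0
SNF(R) diag = [2, 4] → torsion [2, 4]

Answer: M ≅ ℤ/2 ⊕ ℤ/4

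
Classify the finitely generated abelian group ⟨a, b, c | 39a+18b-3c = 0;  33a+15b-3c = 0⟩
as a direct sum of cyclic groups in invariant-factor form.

rank_ℚ(R)=2; free=3−2=1
SNF(R) diag = [3, 3] → torsion [3, 3]

Answer: M ≅ ℤ^1 ⊕ ℤ/3 ⊕ ℤ/3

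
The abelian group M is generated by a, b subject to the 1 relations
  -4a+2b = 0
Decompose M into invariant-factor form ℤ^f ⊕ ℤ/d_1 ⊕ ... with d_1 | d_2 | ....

Answer: M ≅ ℤ^1 ⊕ ℤ/2

Derivation:
rank_ℚ(R)=1; free=2−1=1
SNF(R) diag = [2] → torsion [2]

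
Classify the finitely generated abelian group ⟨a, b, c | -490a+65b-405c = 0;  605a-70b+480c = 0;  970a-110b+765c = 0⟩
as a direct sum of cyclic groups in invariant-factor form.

Answer: M ≅ ℤ/5 ⊕ ℤ/15 ⊕ ℤ/15

Derivation:
rank_ℚ(R)=3; free=3−3=0
SNF(R) diag = [5, 15, 15] → torsion [5, 15, 15]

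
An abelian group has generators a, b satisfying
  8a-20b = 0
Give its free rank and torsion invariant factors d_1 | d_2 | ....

Answer: M ≅ ℤ^1 ⊕ ℤ/4

Derivation:
rank_ℚ(R)=1; free=2−1=1
SNF(R) diag = [4] → torsion [4]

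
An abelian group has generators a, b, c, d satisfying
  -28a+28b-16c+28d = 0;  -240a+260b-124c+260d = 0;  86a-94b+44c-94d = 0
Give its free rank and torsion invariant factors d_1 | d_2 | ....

rank_ℚ(R)=3; free=4−3=1
SNF(R) diag = [2, 4, 8] → torsion [2, 4, 8]

Answer: M ≅ ℤ^1 ⊕ ℤ/2 ⊕ ℤ/4 ⊕ ℤ/8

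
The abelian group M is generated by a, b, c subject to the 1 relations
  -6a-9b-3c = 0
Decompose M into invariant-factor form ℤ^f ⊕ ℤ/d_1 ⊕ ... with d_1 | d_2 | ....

rank_ℚ(R)=1; free=3−1=2
SNF(R) diag = [3] → torsion [3]

Answer: M ≅ ℤ^2 ⊕ ℤ/3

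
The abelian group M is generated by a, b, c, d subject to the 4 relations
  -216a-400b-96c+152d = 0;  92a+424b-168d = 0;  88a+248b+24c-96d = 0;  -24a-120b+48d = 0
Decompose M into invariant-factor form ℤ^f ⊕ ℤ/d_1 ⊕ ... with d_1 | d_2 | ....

rank_ℚ(R)=4; free=4−4=0
SNF(R) diag = [4, 8, 24, 24] → torsion [4, 8, 24, 24]

Answer: M ≅ ℤ/4 ⊕ ℤ/8 ⊕ ℤ/24 ⊕ ℤ/24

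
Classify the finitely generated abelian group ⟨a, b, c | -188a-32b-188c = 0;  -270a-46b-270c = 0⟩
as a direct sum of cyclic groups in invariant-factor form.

Answer: M ≅ ℤ^1 ⊕ ℤ/2 ⊕ ℤ/4

Derivation:
rank_ℚ(R)=2; free=3−2=1
SNF(R) diag = [2, 4] → torsion [2, 4]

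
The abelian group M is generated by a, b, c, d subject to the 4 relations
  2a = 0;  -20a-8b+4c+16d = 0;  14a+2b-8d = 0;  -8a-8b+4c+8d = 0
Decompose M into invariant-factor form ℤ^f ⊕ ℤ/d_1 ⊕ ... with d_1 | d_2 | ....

Answer: M ≅ ℤ/2 ⊕ ℤ/2 ⊕ ℤ/4 ⊕ ℤ/8

Derivation:
rank_ℚ(R)=4; free=4−4=0
SNF(R) diag = [2, 2, 4, 8] → torsion [2, 2, 4, 8]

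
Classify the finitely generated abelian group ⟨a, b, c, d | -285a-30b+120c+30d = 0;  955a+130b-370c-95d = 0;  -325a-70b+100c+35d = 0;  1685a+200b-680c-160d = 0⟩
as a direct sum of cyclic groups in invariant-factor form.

Answer: M ≅ ℤ/5 ⊕ ℤ/15 ⊕ ℤ/30 ⊕ ℤ/30

Derivation:
rank_ℚ(R)=4; free=4−4=0
SNF(R) diag = [5, 15, 30, 30] → torsion [5, 15, 30, 30]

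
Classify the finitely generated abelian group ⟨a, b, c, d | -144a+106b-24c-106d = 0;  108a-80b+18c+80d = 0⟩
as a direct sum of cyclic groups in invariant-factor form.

rank_ℚ(R)=2; free=4−2=2
SNF(R) diag = [2, 6] → torsion [2, 6]

Answer: M ≅ ℤ^2 ⊕ ℤ/2 ⊕ ℤ/6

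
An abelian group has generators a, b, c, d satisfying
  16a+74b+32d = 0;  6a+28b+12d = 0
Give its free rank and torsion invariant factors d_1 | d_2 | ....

Answer: M ≅ ℤ^2 ⊕ ℤ/2 ⊕ ℤ/2

Derivation:
rank_ℚ(R)=2; free=4−2=2
SNF(R) diag = [2, 2] → torsion [2, 2]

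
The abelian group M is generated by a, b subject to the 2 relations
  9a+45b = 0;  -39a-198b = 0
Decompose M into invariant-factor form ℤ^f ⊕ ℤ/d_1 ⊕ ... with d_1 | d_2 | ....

Answer: M ≅ ℤ/3 ⊕ ℤ/9

Derivation:
rank_ℚ(R)=2; free=2−2=0
SNF(R) diag = [3, 9] → torsion [3, 9]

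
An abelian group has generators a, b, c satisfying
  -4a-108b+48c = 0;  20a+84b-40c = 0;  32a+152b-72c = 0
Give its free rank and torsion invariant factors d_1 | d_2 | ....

Answer: M ≅ ℤ/4 ⊕ ℤ/8 ⊕ ℤ/16

Derivation:
rank_ℚ(R)=3; free=3−3=0
SNF(R) diag = [4, 8, 16] → torsion [4, 8, 16]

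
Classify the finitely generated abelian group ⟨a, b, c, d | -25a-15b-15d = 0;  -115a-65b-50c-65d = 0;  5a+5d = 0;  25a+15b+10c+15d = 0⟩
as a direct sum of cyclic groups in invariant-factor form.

Answer: M ≅ ℤ/5 ⊕ ℤ/5 ⊕ ℤ/10 ⊕ ℤ/20

Derivation:
rank_ℚ(R)=4; free=4−4=0
SNF(R) diag = [5, 5, 10, 20] → torsion [5, 5, 10, 20]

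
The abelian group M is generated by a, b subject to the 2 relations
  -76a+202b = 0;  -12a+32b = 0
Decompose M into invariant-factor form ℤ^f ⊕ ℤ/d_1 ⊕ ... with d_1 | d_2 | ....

rank_ℚ(R)=2; free=2−2=0
SNF(R) diag = [2, 4] → torsion [2, 4]

Answer: M ≅ ℤ/2 ⊕ ℤ/4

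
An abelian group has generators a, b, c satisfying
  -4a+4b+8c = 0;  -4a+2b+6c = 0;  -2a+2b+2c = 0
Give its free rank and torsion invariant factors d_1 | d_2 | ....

rank_ℚ(R)=3; free=3−3=0
SNF(R) diag = [2, 2, 4] → torsion [2, 2, 4]

Answer: M ≅ ℤ/2 ⊕ ℤ/2 ⊕ ℤ/4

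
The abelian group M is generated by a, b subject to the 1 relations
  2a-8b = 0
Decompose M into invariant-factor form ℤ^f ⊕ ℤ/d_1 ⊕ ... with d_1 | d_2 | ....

Answer: M ≅ ℤ^1 ⊕ ℤ/2

Derivation:
rank_ℚ(R)=1; free=2−1=1
SNF(R) diag = [2] → torsion [2]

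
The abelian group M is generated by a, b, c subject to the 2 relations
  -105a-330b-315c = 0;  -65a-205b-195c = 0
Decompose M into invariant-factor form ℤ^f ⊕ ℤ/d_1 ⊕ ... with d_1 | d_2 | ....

Answer: M ≅ ℤ^1 ⊕ ℤ/5 ⊕ ℤ/15

Derivation:
rank_ℚ(R)=2; free=3−2=1
SNF(R) diag = [5, 15] → torsion [5, 15]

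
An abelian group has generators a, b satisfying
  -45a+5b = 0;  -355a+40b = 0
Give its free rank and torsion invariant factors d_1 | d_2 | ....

rank_ℚ(R)=2; free=2−2=0
SNF(R) diag = [5, 5] → torsion [5, 5]

Answer: M ≅ ℤ/5 ⊕ ℤ/5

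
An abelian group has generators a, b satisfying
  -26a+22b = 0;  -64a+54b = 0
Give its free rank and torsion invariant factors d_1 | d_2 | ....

Answer: M ≅ ℤ/2 ⊕ ℤ/2

Derivation:
rank_ℚ(R)=2; free=2−2=0
SNF(R) diag = [2, 2] → torsion [2, 2]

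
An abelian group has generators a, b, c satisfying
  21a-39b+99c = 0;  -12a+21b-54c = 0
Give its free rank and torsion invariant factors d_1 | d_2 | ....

Answer: M ≅ ℤ^1 ⊕ ℤ/3 ⊕ ℤ/9

Derivation:
rank_ℚ(R)=2; free=3−2=1
SNF(R) diag = [3, 9] → torsion [3, 9]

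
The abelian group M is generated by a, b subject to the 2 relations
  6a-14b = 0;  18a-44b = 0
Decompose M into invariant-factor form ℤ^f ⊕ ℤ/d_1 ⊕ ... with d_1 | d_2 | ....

rank_ℚ(R)=2; free=2−2=0
SNF(R) diag = [2, 6] → torsion [2, 6]

Answer: M ≅ ℤ/2 ⊕ ℤ/6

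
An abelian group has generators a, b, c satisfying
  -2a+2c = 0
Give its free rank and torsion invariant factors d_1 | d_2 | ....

rank_ℚ(R)=1; free=3−1=2
SNF(R) diag = [2] → torsion [2]

Answer: M ≅ ℤ^2 ⊕ ℤ/2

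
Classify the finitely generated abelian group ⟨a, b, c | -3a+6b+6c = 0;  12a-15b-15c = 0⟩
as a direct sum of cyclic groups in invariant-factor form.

Answer: M ≅ ℤ^1 ⊕ ℤ/3 ⊕ ℤ/9

Derivation:
rank_ℚ(R)=2; free=3−2=1
SNF(R) diag = [3, 9] → torsion [3, 9]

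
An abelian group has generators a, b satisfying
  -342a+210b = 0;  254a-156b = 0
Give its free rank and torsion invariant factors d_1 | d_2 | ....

rank_ℚ(R)=2; free=2−2=0
SNF(R) diag = [2, 6] → torsion [2, 6]

Answer: M ≅ ℤ/2 ⊕ ℤ/6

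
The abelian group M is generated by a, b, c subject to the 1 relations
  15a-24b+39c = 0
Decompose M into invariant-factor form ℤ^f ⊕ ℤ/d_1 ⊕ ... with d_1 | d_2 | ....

rank_ℚ(R)=1; free=3−1=2
SNF(R) diag = [3] → torsion [3]

Answer: M ≅ ℤ^2 ⊕ ℤ/3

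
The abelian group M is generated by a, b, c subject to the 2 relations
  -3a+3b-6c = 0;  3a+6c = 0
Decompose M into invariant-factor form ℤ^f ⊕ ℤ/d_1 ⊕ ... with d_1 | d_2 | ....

rank_ℚ(R)=2; free=3−2=1
SNF(R) diag = [3, 3] → torsion [3, 3]

Answer: M ≅ ℤ^1 ⊕ ℤ/3 ⊕ ℤ/3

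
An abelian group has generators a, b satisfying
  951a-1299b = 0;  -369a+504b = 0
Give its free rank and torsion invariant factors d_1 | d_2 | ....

rank_ℚ(R)=2; free=2−2=0
SNF(R) diag = [3, 9] → torsion [3, 9]

Answer: M ≅ ℤ/3 ⊕ ℤ/9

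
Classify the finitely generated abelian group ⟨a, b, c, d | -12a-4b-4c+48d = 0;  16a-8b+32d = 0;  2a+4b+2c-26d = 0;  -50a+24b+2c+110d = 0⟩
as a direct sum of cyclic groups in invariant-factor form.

rank_ℚ(R)=4; free=4−4=0
SNF(R) diag = [2, 4, 12, 24] → torsion [2, 4, 12, 24]

Answer: M ≅ ℤ/2 ⊕ ℤ/4 ⊕ ℤ/12 ⊕ ℤ/24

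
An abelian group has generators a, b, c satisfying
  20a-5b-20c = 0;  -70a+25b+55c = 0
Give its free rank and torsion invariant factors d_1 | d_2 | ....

Answer: M ≅ ℤ^1 ⊕ ℤ/5 ⊕ ℤ/15

Derivation:
rank_ℚ(R)=2; free=3−2=1
SNF(R) diag = [5, 15] → torsion [5, 15]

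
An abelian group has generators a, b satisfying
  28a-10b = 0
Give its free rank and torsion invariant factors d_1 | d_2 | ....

Answer: M ≅ ℤ^1 ⊕ ℤ/2

Derivation:
rank_ℚ(R)=1; free=2−1=1
SNF(R) diag = [2] → torsion [2]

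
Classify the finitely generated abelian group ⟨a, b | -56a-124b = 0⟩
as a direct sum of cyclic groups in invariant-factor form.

Answer: M ≅ ℤ^1 ⊕ ℤ/4

Derivation:
rank_ℚ(R)=1; free=2−1=1
SNF(R) diag = [4] → torsion [4]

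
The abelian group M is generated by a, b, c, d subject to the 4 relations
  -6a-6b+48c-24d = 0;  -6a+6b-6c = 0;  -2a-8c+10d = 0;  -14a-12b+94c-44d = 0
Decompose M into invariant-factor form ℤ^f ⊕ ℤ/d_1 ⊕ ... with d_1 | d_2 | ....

Answer: M ≅ ℤ/2 ⊕ ℤ/6 ⊕ ℤ/6 ⊕ ℤ/6

Derivation:
rank_ℚ(R)=4; free=4−4=0
SNF(R) diag = [2, 6, 6, 6] → torsion [2, 6, 6, 6]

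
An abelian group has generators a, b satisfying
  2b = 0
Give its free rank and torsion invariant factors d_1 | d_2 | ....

rank_ℚ(R)=1; free=2−1=1
SNF(R) diag = [2] → torsion [2]

Answer: M ≅ ℤ^1 ⊕ ℤ/2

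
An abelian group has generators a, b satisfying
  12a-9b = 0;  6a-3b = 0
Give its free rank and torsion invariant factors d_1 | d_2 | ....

rank_ℚ(R)=2; free=2−2=0
SNF(R) diag = [3, 6] → torsion [3, 6]

Answer: M ≅ ℤ/3 ⊕ ℤ/6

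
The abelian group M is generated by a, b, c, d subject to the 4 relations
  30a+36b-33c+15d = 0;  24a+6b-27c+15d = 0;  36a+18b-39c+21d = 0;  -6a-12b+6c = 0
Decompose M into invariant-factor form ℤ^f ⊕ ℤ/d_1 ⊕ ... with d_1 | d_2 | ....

Answer: M ≅ ℤ/3 ⊕ ℤ/6 ⊕ ℤ/6 ⊕ ℤ/18

Derivation:
rank_ℚ(R)=4; free=4−4=0
SNF(R) diag = [3, 6, 6, 18] → torsion [3, 6, 6, 18]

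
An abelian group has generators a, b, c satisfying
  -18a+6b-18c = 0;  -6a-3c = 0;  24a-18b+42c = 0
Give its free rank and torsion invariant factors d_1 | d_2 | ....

Answer: M ≅ ℤ/3 ⊕ ℤ/6 ⊕ ℤ/6

Derivation:
rank_ℚ(R)=3; free=3−3=0
SNF(R) diag = [3, 6, 6] → torsion [3, 6, 6]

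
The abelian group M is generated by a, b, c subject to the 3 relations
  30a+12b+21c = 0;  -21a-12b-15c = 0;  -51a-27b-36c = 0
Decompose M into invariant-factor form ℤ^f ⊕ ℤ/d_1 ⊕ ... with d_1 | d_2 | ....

rank_ℚ(R)=3; free=3−3=0
SNF(R) diag = [3, 3, 3] → torsion [3, 3, 3]

Answer: M ≅ ℤ/3 ⊕ ℤ/3 ⊕ ℤ/3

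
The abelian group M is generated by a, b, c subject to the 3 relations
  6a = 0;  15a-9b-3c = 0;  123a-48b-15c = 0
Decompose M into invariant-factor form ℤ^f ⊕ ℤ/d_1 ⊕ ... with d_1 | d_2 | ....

Answer: M ≅ ℤ/3 ⊕ ℤ/3 ⊕ ℤ/6

Derivation:
rank_ℚ(R)=3; free=3−3=0
SNF(R) diag = [3, 3, 6] → torsion [3, 3, 6]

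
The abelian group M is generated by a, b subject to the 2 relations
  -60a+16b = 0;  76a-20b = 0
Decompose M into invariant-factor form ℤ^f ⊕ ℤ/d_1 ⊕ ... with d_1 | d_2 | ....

rank_ℚ(R)=2; free=2−2=0
SNF(R) diag = [4, 4] → torsion [4, 4]

Answer: M ≅ ℤ/4 ⊕ ℤ/4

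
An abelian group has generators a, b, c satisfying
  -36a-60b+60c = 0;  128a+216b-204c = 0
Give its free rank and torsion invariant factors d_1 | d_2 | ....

rank_ℚ(R)=2; free=3−2=1
SNF(R) diag = [4, 12] → torsion [4, 12]

Answer: M ≅ ℤ^1 ⊕ ℤ/4 ⊕ ℤ/12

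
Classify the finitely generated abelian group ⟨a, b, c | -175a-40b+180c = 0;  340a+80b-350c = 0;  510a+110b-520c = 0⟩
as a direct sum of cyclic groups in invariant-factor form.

rank_ℚ(R)=3; free=3−3=0
SNF(R) diag = [5, 10, 30] → torsion [5, 10, 30]

Answer: M ≅ ℤ/5 ⊕ ℤ/10 ⊕ ℤ/30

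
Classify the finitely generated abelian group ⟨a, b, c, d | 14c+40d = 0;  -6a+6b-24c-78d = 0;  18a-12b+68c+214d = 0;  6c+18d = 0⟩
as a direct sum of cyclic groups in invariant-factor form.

Answer: M ≅ ℤ/2 ⊕ ℤ/6 ⊕ ℤ/6 ⊕ ℤ/6

Derivation:
rank_ℚ(R)=4; free=4−4=0
SNF(R) diag = [2, 6, 6, 6] → torsion [2, 6, 6, 6]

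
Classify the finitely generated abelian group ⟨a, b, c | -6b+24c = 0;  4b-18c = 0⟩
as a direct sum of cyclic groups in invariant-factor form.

Answer: M ≅ ℤ^1 ⊕ ℤ/2 ⊕ ℤ/6

Derivation:
rank_ℚ(R)=2; free=3−2=1
SNF(R) diag = [2, 6] → torsion [2, 6]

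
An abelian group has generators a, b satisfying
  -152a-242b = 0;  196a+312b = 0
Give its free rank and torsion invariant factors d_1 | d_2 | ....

rank_ℚ(R)=2; free=2−2=0
SNF(R) diag = [2, 4] → torsion [2, 4]

Answer: M ≅ ℤ/2 ⊕ ℤ/4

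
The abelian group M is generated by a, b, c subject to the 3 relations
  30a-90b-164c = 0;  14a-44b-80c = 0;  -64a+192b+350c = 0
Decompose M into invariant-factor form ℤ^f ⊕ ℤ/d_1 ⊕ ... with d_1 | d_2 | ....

rank_ℚ(R)=3; free=3−3=0
SNF(R) diag = [2, 2, 2] → torsion [2, 2, 2]

Answer: M ≅ ℤ/2 ⊕ ℤ/2 ⊕ ℤ/2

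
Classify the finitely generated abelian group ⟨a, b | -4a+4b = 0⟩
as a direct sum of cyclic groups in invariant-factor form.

rank_ℚ(R)=1; free=2−1=1
SNF(R) diag = [4] → torsion [4]

Answer: M ≅ ℤ^1 ⊕ ℤ/4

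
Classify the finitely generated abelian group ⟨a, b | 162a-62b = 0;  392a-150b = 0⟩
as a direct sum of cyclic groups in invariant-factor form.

Answer: M ≅ ℤ/2 ⊕ ℤ/2

Derivation:
rank_ℚ(R)=2; free=2−2=0
SNF(R) diag = [2, 2] → torsion [2, 2]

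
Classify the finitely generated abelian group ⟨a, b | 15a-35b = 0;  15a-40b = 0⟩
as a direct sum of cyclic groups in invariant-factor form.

rank_ℚ(R)=2; free=2−2=0
SNF(R) diag = [5, 15] → torsion [5, 15]

Answer: M ≅ ℤ/5 ⊕ ℤ/15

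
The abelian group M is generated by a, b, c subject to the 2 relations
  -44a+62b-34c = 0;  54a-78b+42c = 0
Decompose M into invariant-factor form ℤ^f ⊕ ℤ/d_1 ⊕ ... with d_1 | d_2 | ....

rank_ℚ(R)=2; free=3−2=1
SNF(R) diag = [2, 6] → torsion [2, 6]

Answer: M ≅ ℤ^1 ⊕ ℤ/2 ⊕ ℤ/6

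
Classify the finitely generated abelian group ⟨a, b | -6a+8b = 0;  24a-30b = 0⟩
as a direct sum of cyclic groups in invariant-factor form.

rank_ℚ(R)=2; free=2−2=0
SNF(R) diag = [2, 6] → torsion [2, 6]

Answer: M ≅ ℤ/2 ⊕ ℤ/6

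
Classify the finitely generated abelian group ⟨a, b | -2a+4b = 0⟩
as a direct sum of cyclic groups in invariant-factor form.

Answer: M ≅ ℤ^1 ⊕ ℤ/2

Derivation:
rank_ℚ(R)=1; free=2−1=1
SNF(R) diag = [2] → torsion [2]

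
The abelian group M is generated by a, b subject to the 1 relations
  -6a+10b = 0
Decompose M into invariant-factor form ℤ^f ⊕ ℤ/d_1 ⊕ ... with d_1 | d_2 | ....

rank_ℚ(R)=1; free=2−1=1
SNF(R) diag = [2] → torsion [2]

Answer: M ≅ ℤ^1 ⊕ ℤ/2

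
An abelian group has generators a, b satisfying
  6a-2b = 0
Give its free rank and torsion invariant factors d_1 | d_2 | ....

Answer: M ≅ ℤ^1 ⊕ ℤ/2

Derivation:
rank_ℚ(R)=1; free=2−1=1
SNF(R) diag = [2] → torsion [2]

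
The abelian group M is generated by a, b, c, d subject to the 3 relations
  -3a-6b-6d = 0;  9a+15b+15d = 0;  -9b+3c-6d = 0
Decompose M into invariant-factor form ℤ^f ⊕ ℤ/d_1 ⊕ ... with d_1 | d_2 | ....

Answer: M ≅ ℤ^1 ⊕ ℤ/3 ⊕ ℤ/3 ⊕ ℤ/3

Derivation:
rank_ℚ(R)=3; free=4−3=1
SNF(R) diag = [3, 3, 3] → torsion [3, 3, 3]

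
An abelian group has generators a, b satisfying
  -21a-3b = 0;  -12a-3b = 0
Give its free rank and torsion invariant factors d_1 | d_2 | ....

Answer: M ≅ ℤ/3 ⊕ ℤ/9

Derivation:
rank_ℚ(R)=2; free=2−2=0
SNF(R) diag = [3, 9] → torsion [3, 9]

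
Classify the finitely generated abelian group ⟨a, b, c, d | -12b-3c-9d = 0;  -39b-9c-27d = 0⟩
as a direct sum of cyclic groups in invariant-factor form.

Answer: M ≅ ℤ^2 ⊕ ℤ/3 ⊕ ℤ/3

Derivation:
rank_ℚ(R)=2; free=4−2=2
SNF(R) diag = [3, 3] → torsion [3, 3]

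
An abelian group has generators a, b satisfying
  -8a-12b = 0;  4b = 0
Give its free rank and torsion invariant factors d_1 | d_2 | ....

Answer: M ≅ ℤ/4 ⊕ ℤ/8

Derivation:
rank_ℚ(R)=2; free=2−2=0
SNF(R) diag = [4, 8] → torsion [4, 8]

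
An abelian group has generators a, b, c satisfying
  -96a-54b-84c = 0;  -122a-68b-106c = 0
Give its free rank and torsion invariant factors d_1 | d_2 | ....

rank_ℚ(R)=2; free=3−2=1
SNF(R) diag = [2, 6] → torsion [2, 6]

Answer: M ≅ ℤ^1 ⊕ ℤ/2 ⊕ ℤ/6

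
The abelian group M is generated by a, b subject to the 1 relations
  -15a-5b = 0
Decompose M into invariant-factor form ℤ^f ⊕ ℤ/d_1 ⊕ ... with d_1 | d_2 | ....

rank_ℚ(R)=1; free=2−1=1
SNF(R) diag = [5] → torsion [5]

Answer: M ≅ ℤ^1 ⊕ ℤ/5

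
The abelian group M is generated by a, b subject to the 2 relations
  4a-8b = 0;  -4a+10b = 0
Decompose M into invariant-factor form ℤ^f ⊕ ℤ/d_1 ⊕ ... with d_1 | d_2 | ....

Answer: M ≅ ℤ/2 ⊕ ℤ/4

Derivation:
rank_ℚ(R)=2; free=2−2=0
SNF(R) diag = [2, 4] → torsion [2, 4]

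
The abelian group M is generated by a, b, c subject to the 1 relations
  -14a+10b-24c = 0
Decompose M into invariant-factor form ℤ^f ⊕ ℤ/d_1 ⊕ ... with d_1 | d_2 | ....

rank_ℚ(R)=1; free=3−1=2
SNF(R) diag = [2] → torsion [2]

Answer: M ≅ ℤ^2 ⊕ ℤ/2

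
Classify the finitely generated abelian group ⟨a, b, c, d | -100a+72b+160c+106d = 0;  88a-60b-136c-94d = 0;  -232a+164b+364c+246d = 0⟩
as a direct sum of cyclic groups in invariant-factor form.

rank_ℚ(R)=3; free=4−3=1
SNF(R) diag = [2, 4, 12] → torsion [2, 4, 12]

Answer: M ≅ ℤ^1 ⊕ ℤ/2 ⊕ ℤ/4 ⊕ ℤ/12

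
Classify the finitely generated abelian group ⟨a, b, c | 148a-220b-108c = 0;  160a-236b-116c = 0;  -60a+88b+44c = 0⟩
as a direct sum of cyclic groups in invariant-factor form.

rank_ℚ(R)=3; free=3−3=0
SNF(R) diag = [4, 4, 12] → torsion [4, 4, 12]

Answer: M ≅ ℤ/4 ⊕ ℤ/4 ⊕ ℤ/12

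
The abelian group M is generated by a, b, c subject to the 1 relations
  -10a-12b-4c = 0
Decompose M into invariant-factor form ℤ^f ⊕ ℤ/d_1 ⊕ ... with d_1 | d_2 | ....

Answer: M ≅ ℤ^2 ⊕ ℤ/2

Derivation:
rank_ℚ(R)=1; free=3−1=2
SNF(R) diag = [2] → torsion [2]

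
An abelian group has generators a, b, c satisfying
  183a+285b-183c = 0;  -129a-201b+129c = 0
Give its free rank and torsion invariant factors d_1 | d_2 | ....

Answer: M ≅ ℤ^1 ⊕ ℤ/3 ⊕ ℤ/6

Derivation:
rank_ℚ(R)=2; free=3−2=1
SNF(R) diag = [3, 6] → torsion [3, 6]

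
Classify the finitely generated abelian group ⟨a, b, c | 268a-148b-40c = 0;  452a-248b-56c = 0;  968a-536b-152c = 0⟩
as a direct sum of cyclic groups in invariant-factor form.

rank_ℚ(R)=3; free=3−3=0
SNF(R) diag = [4, 12, 24] → torsion [4, 12, 24]

Answer: M ≅ ℤ/4 ⊕ ℤ/12 ⊕ ℤ/24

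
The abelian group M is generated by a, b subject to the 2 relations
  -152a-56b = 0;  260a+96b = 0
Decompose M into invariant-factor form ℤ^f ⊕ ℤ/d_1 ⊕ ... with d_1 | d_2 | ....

Answer: M ≅ ℤ/4 ⊕ ℤ/8

Derivation:
rank_ℚ(R)=2; free=2−2=0
SNF(R) diag = [4, 8] → torsion [4, 8]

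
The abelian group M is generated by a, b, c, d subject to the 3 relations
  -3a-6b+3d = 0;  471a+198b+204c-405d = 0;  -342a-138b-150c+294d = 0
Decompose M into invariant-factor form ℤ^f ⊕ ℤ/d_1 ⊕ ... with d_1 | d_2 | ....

rank_ℚ(R)=3; free=4−3=1
SNF(R) diag = [3, 6, 18] → torsion [3, 6, 18]

Answer: M ≅ ℤ^1 ⊕ ℤ/3 ⊕ ℤ/6 ⊕ ℤ/18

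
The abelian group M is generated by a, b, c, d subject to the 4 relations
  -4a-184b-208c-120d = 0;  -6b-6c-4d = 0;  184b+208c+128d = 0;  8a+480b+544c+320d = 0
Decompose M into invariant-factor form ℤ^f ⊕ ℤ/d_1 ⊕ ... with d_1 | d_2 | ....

rank_ℚ(R)=4; free=4−4=0
SNF(R) diag = [2, 4, 8, 16] → torsion [2, 4, 8, 16]

Answer: M ≅ ℤ/2 ⊕ ℤ/4 ⊕ ℤ/8 ⊕ ℤ/16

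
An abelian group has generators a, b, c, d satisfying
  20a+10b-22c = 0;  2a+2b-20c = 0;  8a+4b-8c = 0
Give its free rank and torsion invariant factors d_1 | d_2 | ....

Answer: M ≅ ℤ^1 ⊕ ℤ/2 ⊕ ℤ/2 ⊕ ℤ/4

Derivation:
rank_ℚ(R)=3; free=4−3=1
SNF(R) diag = [2, 2, 4] → torsion [2, 2, 4]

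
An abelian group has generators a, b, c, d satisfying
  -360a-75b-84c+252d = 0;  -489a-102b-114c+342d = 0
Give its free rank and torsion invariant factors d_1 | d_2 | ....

rank_ℚ(R)=2; free=4−2=2
SNF(R) diag = [3, 3] → torsion [3, 3]

Answer: M ≅ ℤ^2 ⊕ ℤ/3 ⊕ ℤ/3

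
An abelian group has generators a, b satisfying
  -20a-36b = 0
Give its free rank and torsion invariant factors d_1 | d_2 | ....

Answer: M ≅ ℤ^1 ⊕ ℤ/4

Derivation:
rank_ℚ(R)=1; free=2−1=1
SNF(R) diag = [4] → torsion [4]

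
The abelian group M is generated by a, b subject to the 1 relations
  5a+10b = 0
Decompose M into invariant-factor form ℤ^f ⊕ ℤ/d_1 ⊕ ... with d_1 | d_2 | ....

rank_ℚ(R)=1; free=2−1=1
SNF(R) diag = [5] → torsion [5]

Answer: M ≅ ℤ^1 ⊕ ℤ/5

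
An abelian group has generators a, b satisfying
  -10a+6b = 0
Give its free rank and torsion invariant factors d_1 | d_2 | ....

rank_ℚ(R)=1; free=2−1=1
SNF(R) diag = [2] → torsion [2]

Answer: M ≅ ℤ^1 ⊕ ℤ/2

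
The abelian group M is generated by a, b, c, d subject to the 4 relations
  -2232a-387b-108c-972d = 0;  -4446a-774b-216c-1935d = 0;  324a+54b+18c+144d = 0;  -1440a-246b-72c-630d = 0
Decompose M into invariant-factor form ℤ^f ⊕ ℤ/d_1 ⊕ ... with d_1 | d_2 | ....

Answer: M ≅ ℤ/3 ⊕ ℤ/9 ⊕ ℤ/18 ⊕ ℤ/36

Derivation:
rank_ℚ(R)=4; free=4−4=0
SNF(R) diag = [3, 9, 18, 36] → torsion [3, 9, 18, 36]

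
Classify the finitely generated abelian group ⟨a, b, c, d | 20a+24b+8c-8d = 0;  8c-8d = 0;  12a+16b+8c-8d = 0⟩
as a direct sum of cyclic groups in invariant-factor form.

rank_ℚ(R)=3; free=4−3=1
SNF(R) diag = [4, 8, 8] → torsion [4, 8, 8]

Answer: M ≅ ℤ^1 ⊕ ℤ/4 ⊕ ℤ/8 ⊕ ℤ/8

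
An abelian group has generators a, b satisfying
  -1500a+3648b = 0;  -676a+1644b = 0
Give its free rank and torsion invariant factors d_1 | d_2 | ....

Answer: M ≅ ℤ/4 ⊕ ℤ/12

Derivation:
rank_ℚ(R)=2; free=2−2=0
SNF(R) diag = [4, 12] → torsion [4, 12]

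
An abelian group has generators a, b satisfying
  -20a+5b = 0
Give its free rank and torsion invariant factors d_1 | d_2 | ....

rank_ℚ(R)=1; free=2−1=1
SNF(R) diag = [5] → torsion [5]

Answer: M ≅ ℤ^1 ⊕ ℤ/5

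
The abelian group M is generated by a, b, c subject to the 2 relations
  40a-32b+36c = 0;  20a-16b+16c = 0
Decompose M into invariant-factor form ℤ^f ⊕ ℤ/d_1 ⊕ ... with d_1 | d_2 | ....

rank_ℚ(R)=2; free=3−2=1
SNF(R) diag = [4, 4] → torsion [4, 4]

Answer: M ≅ ℤ^1 ⊕ ℤ/4 ⊕ ℤ/4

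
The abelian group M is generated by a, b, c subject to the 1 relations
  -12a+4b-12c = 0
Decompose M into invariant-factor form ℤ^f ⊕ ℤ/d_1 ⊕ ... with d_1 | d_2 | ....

Answer: M ≅ ℤ^2 ⊕ ℤ/4

Derivation:
rank_ℚ(R)=1; free=3−1=2
SNF(R) diag = [4] → torsion [4]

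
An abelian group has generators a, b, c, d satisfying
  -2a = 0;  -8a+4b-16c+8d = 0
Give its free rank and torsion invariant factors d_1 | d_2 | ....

rank_ℚ(R)=2; free=4−2=2
SNF(R) diag = [2, 4] → torsion [2, 4]

Answer: M ≅ ℤ^2 ⊕ ℤ/2 ⊕ ℤ/4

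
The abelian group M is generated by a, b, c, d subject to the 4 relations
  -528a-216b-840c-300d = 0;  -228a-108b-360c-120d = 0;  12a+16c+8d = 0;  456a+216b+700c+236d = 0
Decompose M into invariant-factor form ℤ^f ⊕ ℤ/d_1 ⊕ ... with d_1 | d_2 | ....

Answer: M ≅ ℤ/4 ⊕ ℤ/12 ⊕ ℤ/36 ⊕ ℤ/108

Derivation:
rank_ℚ(R)=4; free=4−4=0
SNF(R) diag = [4, 12, 36, 108] → torsion [4, 12, 36, 108]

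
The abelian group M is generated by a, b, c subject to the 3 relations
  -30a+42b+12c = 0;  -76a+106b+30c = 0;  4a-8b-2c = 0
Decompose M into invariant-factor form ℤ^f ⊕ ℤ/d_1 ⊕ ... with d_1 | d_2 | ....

Answer: M ≅ ℤ/2 ⊕ ℤ/2 ⊕ ℤ/6

Derivation:
rank_ℚ(R)=3; free=3−3=0
SNF(R) diag = [2, 2, 6] → torsion [2, 2, 6]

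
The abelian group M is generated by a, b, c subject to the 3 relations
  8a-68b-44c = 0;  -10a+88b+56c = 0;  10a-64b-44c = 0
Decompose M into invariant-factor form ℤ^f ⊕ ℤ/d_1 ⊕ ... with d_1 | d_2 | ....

Answer: M ≅ ℤ/2 ⊕ ℤ/4 ⊕ ℤ/12

Derivation:
rank_ℚ(R)=3; free=3−3=0
SNF(R) diag = [2, 4, 12] → torsion [2, 4, 12]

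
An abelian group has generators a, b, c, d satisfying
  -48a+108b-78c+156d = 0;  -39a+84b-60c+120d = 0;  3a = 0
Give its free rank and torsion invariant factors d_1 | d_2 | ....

Answer: M ≅ ℤ^1 ⊕ ℤ/3 ⊕ ℤ/6 ⊕ ℤ/12

Derivation:
rank_ℚ(R)=3; free=4−3=1
SNF(R) diag = [3, 6, 12] → torsion [3, 6, 12]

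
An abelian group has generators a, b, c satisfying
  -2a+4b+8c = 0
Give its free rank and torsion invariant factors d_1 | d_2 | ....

rank_ℚ(R)=1; free=3−1=2
SNF(R) diag = [2] → torsion [2]

Answer: M ≅ ℤ^2 ⊕ ℤ/2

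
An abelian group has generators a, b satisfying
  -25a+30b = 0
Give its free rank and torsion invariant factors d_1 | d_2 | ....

Answer: M ≅ ℤ^1 ⊕ ℤ/5

Derivation:
rank_ℚ(R)=1; free=2−1=1
SNF(R) diag = [5] → torsion [5]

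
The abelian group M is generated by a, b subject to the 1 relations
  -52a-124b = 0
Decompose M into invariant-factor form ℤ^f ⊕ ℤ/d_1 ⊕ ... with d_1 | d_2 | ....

Answer: M ≅ ℤ^1 ⊕ ℤ/4

Derivation:
rank_ℚ(R)=1; free=2−1=1
SNF(R) diag = [4] → torsion [4]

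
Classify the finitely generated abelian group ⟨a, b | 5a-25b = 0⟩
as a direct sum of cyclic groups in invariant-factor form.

rank_ℚ(R)=1; free=2−1=1
SNF(R) diag = [5] → torsion [5]

Answer: M ≅ ℤ^1 ⊕ ℤ/5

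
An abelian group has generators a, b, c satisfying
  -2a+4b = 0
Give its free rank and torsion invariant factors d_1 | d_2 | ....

rank_ℚ(R)=1; free=3−1=2
SNF(R) diag = [2] → torsion [2]

Answer: M ≅ ℤ^2 ⊕ ℤ/2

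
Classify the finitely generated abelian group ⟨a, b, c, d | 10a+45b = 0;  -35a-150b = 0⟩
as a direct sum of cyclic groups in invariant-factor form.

rank_ℚ(R)=2; free=4−2=2
SNF(R) diag = [5, 15] → torsion [5, 15]

Answer: M ≅ ℤ^2 ⊕ ℤ/5 ⊕ ℤ/15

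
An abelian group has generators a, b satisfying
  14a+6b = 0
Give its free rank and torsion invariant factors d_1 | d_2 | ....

Answer: M ≅ ℤ^1 ⊕ ℤ/2

Derivation:
rank_ℚ(R)=1; free=2−1=1
SNF(R) diag = [2] → torsion [2]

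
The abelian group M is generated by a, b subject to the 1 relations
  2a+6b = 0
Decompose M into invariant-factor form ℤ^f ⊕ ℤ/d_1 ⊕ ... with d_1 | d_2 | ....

rank_ℚ(R)=1; free=2−1=1
SNF(R) diag = [2] → torsion [2]

Answer: M ≅ ℤ^1 ⊕ ℤ/2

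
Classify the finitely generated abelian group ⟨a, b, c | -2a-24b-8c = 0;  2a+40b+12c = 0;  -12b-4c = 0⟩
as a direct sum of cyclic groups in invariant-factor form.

Answer: M ≅ ℤ/2 ⊕ ℤ/4 ⊕ ℤ/4

Derivation:
rank_ℚ(R)=3; free=3−3=0
SNF(R) diag = [2, 4, 4] → torsion [2, 4, 4]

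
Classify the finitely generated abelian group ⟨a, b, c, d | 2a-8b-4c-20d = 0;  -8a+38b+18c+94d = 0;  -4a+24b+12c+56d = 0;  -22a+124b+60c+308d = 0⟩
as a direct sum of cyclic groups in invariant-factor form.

rank_ℚ(R)=4; free=4−4=0
SNF(R) diag = [2, 2, 4, 12] → torsion [2, 2, 4, 12]

Answer: M ≅ ℤ/2 ⊕ ℤ/2 ⊕ ℤ/4 ⊕ ℤ/12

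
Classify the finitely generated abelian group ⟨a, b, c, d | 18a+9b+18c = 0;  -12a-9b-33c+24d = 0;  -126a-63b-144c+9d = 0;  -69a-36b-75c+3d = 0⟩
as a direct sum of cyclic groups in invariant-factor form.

Answer: M ≅ ℤ/3 ⊕ ℤ/9 ⊕ ℤ/9 ⊕ ℤ/27

Derivation:
rank_ℚ(R)=4; free=4−4=0
SNF(R) diag = [3, 9, 9, 27] → torsion [3, 9, 9, 27]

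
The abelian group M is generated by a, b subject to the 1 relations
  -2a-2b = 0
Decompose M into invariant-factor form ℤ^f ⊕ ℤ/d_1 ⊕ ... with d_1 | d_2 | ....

rank_ℚ(R)=1; free=2−1=1
SNF(R) diag = [2] → torsion [2]

Answer: M ≅ ℤ^1 ⊕ ℤ/2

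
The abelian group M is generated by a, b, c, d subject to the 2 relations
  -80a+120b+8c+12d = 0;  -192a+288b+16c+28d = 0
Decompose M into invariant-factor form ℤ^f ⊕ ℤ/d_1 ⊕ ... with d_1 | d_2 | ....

Answer: M ≅ ℤ^2 ⊕ ℤ/4 ⊕ ℤ/8

Derivation:
rank_ℚ(R)=2; free=4−2=2
SNF(R) diag = [4, 8] → torsion [4, 8]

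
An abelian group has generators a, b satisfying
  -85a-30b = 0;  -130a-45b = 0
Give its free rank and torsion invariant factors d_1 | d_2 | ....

Answer: M ≅ ℤ/5 ⊕ ℤ/15

Derivation:
rank_ℚ(R)=2; free=2−2=0
SNF(R) diag = [5, 15] → torsion [5, 15]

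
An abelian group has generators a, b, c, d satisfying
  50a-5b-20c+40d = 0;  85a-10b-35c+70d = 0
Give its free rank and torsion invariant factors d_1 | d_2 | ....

rank_ℚ(R)=2; free=4−2=2
SNF(R) diag = [5, 5] → torsion [5, 5]

Answer: M ≅ ℤ^2 ⊕ ℤ/5 ⊕ ℤ/5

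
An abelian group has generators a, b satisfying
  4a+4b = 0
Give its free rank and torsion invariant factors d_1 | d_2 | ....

rank_ℚ(R)=1; free=2−1=1
SNF(R) diag = [4] → torsion [4]

Answer: M ≅ ℤ^1 ⊕ ℤ/4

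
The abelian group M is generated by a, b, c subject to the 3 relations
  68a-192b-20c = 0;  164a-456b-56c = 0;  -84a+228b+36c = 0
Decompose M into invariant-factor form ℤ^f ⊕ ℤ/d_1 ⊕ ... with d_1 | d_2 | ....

rank_ℚ(R)=3; free=3−3=0
SNF(R) diag = [4, 12, 12] → torsion [4, 12, 12]

Answer: M ≅ ℤ/4 ⊕ ℤ/12 ⊕ ℤ/12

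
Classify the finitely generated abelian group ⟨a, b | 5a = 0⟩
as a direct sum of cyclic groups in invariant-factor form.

Answer: M ≅ ℤ^1 ⊕ ℤ/5

Derivation:
rank_ℚ(R)=1; free=2−1=1
SNF(R) diag = [5] → torsion [5]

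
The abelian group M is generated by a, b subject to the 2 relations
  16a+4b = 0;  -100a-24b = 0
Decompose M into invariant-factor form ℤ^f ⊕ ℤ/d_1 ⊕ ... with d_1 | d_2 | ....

rank_ℚ(R)=2; free=2−2=0
SNF(R) diag = [4, 4] → torsion [4, 4]

Answer: M ≅ ℤ/4 ⊕ ℤ/4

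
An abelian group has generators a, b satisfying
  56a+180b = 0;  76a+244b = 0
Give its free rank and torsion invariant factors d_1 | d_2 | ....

rank_ℚ(R)=2; free=2−2=0
SNF(R) diag = [4, 4] → torsion [4, 4]

Answer: M ≅ ℤ/4 ⊕ ℤ/4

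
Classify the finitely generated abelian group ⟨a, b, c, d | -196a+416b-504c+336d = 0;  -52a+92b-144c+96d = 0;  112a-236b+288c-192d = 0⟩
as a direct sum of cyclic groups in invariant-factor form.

Answer: M ≅ ℤ^1 ⊕ ℤ/4 ⊕ ℤ/12 ⊕ ℤ/24

Derivation:
rank_ℚ(R)=3; free=4−3=1
SNF(R) diag = [4, 12, 24] → torsion [4, 12, 24]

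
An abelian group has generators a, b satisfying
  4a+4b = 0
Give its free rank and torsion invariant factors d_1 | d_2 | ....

rank_ℚ(R)=1; free=2−1=1
SNF(R) diag = [4] → torsion [4]

Answer: M ≅ ℤ^1 ⊕ ℤ/4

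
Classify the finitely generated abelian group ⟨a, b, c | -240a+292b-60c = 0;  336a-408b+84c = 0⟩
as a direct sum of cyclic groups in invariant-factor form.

rank_ℚ(R)=2; free=3−2=1
SNF(R) diag = [4, 12] → torsion [4, 12]

Answer: M ≅ ℤ^1 ⊕ ℤ/4 ⊕ ℤ/12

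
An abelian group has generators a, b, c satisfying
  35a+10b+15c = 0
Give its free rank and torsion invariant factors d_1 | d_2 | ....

rank_ℚ(R)=1; free=3−1=2
SNF(R) diag = [5] → torsion [5]

Answer: M ≅ ℤ^2 ⊕ ℤ/5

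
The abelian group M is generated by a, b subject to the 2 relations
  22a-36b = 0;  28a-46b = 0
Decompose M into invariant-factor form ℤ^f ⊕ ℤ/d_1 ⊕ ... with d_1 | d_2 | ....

Answer: M ≅ ℤ/2 ⊕ ℤ/2

Derivation:
rank_ℚ(R)=2; free=2−2=0
SNF(R) diag = [2, 2] → torsion [2, 2]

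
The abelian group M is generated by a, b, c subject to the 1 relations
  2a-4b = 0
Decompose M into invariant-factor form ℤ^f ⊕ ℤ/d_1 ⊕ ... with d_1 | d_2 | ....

rank_ℚ(R)=1; free=3−1=2
SNF(R) diag = [2] → torsion [2]

Answer: M ≅ ℤ^2 ⊕ ℤ/2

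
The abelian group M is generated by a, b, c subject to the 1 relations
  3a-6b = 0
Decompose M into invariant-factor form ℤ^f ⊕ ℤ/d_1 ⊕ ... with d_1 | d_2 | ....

Answer: M ≅ ℤ^2 ⊕ ℤ/3

Derivation:
rank_ℚ(R)=1; free=3−1=2
SNF(R) diag = [3] → torsion [3]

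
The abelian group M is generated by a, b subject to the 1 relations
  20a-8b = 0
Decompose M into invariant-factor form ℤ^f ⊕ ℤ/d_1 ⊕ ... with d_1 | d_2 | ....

rank_ℚ(R)=1; free=2−1=1
SNF(R) diag = [4] → torsion [4]

Answer: M ≅ ℤ^1 ⊕ ℤ/4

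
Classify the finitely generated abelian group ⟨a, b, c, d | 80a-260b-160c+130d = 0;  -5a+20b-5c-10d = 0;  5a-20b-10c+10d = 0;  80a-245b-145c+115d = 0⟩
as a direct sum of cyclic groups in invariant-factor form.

Answer: M ≅ ℤ/5 ⊕ ℤ/15 ⊕ ℤ/15 ⊕ ℤ/30

Derivation:
rank_ℚ(R)=4; free=4−4=0
SNF(R) diag = [5, 15, 15, 30] → torsion [5, 15, 15, 30]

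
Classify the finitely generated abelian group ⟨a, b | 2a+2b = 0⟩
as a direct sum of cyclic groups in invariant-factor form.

Answer: M ≅ ℤ^1 ⊕ ℤ/2

Derivation:
rank_ℚ(R)=1; free=2−1=1
SNF(R) diag = [2] → torsion [2]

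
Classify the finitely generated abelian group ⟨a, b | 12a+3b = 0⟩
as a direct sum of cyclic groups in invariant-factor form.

Answer: M ≅ ℤ^1 ⊕ ℤ/3

Derivation:
rank_ℚ(R)=1; free=2−1=1
SNF(R) diag = [3] → torsion [3]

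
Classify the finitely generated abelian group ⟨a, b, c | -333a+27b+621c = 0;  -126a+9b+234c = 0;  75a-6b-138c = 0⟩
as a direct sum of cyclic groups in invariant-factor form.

rank_ℚ(R)=3; free=3−3=0
SNF(R) diag = [3, 9, 27] → torsion [3, 9, 27]

Answer: M ≅ ℤ/3 ⊕ ℤ/9 ⊕ ℤ/27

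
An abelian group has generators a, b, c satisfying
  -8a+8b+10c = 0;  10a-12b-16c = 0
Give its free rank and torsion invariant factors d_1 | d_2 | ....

rank_ℚ(R)=2; free=3−2=1
SNF(R) diag = [2, 2] → torsion [2, 2]

Answer: M ≅ ℤ^1 ⊕ ℤ/2 ⊕ ℤ/2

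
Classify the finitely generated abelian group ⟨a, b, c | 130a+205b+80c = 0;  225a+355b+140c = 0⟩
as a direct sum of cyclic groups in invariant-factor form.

Answer: M ≅ ℤ^1 ⊕ ℤ/5 ⊕ ℤ/5

Derivation:
rank_ℚ(R)=2; free=3−2=1
SNF(R) diag = [5, 5] → torsion [5, 5]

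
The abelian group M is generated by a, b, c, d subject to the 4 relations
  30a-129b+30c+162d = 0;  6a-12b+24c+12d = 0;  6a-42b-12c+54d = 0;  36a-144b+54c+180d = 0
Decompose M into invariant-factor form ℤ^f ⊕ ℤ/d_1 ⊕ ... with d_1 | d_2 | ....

rank_ℚ(R)=4; free=4−4=0
SNF(R) diag = [3, 6, 18, 18] → torsion [3, 6, 18, 18]

Answer: M ≅ ℤ/3 ⊕ ℤ/6 ⊕ ℤ/18 ⊕ ℤ/18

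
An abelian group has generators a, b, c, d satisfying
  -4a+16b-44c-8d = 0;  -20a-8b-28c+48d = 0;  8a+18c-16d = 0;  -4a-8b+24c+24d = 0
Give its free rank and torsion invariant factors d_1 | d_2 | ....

Answer: M ≅ ℤ/2 ⊕ ℤ/4 ⊕ ℤ/8 ⊕ ℤ/8

Derivation:
rank_ℚ(R)=4; free=4−4=0
SNF(R) diag = [2, 4, 8, 8] → torsion [2, 4, 8, 8]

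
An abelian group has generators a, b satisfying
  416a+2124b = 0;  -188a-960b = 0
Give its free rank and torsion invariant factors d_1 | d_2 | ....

rank_ℚ(R)=2; free=2−2=0
SNF(R) diag = [4, 12] → torsion [4, 12]

Answer: M ≅ ℤ/4 ⊕ ℤ/12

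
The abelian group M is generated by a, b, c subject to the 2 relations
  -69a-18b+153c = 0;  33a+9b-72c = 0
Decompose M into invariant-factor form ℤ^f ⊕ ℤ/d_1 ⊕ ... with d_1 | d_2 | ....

Answer: M ≅ ℤ^1 ⊕ ℤ/3 ⊕ ℤ/9

Derivation:
rank_ℚ(R)=2; free=3−2=1
SNF(R) diag = [3, 9] → torsion [3, 9]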